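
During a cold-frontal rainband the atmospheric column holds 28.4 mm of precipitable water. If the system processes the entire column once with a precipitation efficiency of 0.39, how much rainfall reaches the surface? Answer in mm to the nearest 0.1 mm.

rainfall ≈ 11.1 mm

Rainfall = ε × PW = 0.39 × 28.4 = 11.1 mm.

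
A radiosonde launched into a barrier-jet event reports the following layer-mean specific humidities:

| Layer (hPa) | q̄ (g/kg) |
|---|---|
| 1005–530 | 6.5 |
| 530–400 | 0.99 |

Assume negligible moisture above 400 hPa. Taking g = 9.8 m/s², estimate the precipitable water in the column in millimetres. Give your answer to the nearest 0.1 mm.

Precipitable water is the column-integrated vapour mass per unit area: PW = (1/g) Σ q̄ Δp, with q in kg/kg and Δp in Pa (1 kg/m² of water = 1 mm).
Layer 1005–530 hPa: Δp = 475 hPa = 47500 Pa, q̄ = 0.0065 kg/kg → 0.0065 × 47500 / 9.8 = 31.51 mm
Layer 530–400 hPa: Δp = 130 hPa = 13000 Pa, q̄ = 0.00099 kg/kg → 0.00099 × 13000 / 9.8 = 1.31 mm
PW = 31.51 + 1.31 = 32.82 ≈ 32.8 mm.

PW ≈ 32.8 mm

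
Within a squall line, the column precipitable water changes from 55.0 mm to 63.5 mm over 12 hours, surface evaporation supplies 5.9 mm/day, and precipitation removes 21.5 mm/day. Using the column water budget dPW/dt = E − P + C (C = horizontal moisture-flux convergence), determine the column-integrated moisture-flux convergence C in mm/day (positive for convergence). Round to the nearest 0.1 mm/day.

dPW/dt = (63.5 − 55.0) mm / (12/24 day) = +17.000 mm/day.
C = dPW/dt − E + P = (+17.000) − 5.9 + 21.5 = 32.6 mm/day.

C ≈ 32.6 mm/day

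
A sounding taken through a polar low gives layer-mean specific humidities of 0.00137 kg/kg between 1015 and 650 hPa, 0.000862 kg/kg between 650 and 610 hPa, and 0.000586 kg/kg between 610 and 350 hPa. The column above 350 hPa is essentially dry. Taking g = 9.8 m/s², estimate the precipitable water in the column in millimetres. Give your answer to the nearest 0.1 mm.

PW ≈ 7.0 mm

Precipitable water is the column-integrated vapour mass per unit area: PW = (1/g) Σ q̄ Δp, with q in kg/kg and Δp in Pa (1 kg/m² of water = 1 mm).
Layer 1015–650 hPa: Δp = 365 hPa = 36500 Pa, q̄ = 0.00137 kg/kg → 0.00137 × 36500 / 9.8 = 5.10 mm
Layer 650–610 hPa: Δp = 40 hPa = 4000 Pa, q̄ = 0.000862 kg/kg → 0.000862 × 4000 / 9.8 = 0.35 mm
Layer 610–350 hPa: Δp = 260 hPa = 26000 Pa, q̄ = 0.000586 kg/kg → 0.000586 × 26000 / 9.8 = 1.55 mm
PW = 5.10 + 0.35 + 1.55 = 7.00 ≈ 7.0 mm.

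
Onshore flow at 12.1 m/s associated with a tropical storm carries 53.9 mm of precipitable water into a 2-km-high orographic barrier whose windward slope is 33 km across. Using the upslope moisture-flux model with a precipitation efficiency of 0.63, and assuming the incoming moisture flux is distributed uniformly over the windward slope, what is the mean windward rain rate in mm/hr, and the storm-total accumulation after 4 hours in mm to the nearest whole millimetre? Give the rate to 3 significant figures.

R ≈ 44.8 mm/hr; total ≈ 179 mm

Incoming column moisture flux per unit ridge length: F = V × PW = 12.1 × 53.9 = 652.19 mm·m/s.
Spread over the 33 km slope with efficiency ε = 0.63: R = ε·F/W = 0.63 × 652.19 / 33000 m = 1.245e-02 mm/s.
R = 1.245e-02 × 3600 = 44.8 mm/hr.
Over 4 h: total = 44.8 × 4 = 179.2 ≈ 179 mm.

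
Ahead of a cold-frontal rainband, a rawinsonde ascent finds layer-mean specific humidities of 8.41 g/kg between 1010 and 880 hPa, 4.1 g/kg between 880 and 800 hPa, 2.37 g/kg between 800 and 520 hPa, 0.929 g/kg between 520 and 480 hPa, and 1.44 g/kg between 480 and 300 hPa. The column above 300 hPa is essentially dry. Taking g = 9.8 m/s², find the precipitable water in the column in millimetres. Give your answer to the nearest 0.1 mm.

PW ≈ 24.3 mm

Precipitable water is the column-integrated vapour mass per unit area: PW = (1/g) Σ q̄ Δp, with q in kg/kg and Δp in Pa (1 kg/m² of water = 1 mm).
Layer 1010–880 hPa: Δp = 130 hPa = 13000 Pa, q̄ = 0.00841 kg/kg → 0.00841 × 13000 / 9.8 = 11.16 mm
Layer 880–800 hPa: Δp = 80 hPa = 8000 Pa, q̄ = 0.0041 kg/kg → 0.0041 × 8000 / 9.8 = 3.35 mm
Layer 800–520 hPa: Δp = 280 hPa = 28000 Pa, q̄ = 0.00237 kg/kg → 0.00237 × 28000 / 9.8 = 6.77 mm
Layer 520–480 hPa: Δp = 40 hPa = 4000 Pa, q̄ = 0.000929 kg/kg → 0.000929 × 4000 / 9.8 = 0.38 mm
Layer 480–300 hPa: Δp = 180 hPa = 18000 Pa, q̄ = 0.00144 kg/kg → 0.00144 × 18000 / 9.8 = 2.64 mm
PW = 11.16 + 3.35 + 6.77 + 0.38 + 2.64 = 24.30 ≈ 24.3 mm.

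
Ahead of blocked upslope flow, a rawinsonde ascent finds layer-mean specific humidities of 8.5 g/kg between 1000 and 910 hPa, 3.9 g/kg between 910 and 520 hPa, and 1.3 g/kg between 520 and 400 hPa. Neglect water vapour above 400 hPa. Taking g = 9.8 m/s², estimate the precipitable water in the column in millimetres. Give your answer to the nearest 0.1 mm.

Precipitable water is the column-integrated vapour mass per unit area: PW = (1/g) Σ q̄ Δp, with q in kg/kg and Δp in Pa (1 kg/m² of water = 1 mm).
Layer 1000–910 hPa: Δp = 90 hPa = 9000 Pa, q̄ = 0.0085 kg/kg → 0.0085 × 9000 / 9.8 = 7.81 mm
Layer 910–520 hPa: Δp = 390 hPa = 39000 Pa, q̄ = 0.0039 kg/kg → 0.0039 × 39000 / 9.8 = 15.52 mm
Layer 520–400 hPa: Δp = 120 hPa = 12000 Pa, q̄ = 0.0013 kg/kg → 0.0013 × 12000 / 9.8 = 1.59 mm
PW = 7.81 + 15.52 + 1.59 = 24.92 ≈ 24.9 mm.

PW ≈ 24.9 mm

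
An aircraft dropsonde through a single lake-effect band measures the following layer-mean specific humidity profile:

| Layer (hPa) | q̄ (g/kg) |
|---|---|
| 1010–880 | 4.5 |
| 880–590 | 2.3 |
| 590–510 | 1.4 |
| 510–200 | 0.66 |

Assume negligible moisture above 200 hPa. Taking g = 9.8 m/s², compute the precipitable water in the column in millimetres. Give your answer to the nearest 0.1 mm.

Precipitable water is the column-integrated vapour mass per unit area: PW = (1/g) Σ q̄ Δp, with q in kg/kg and Δp in Pa (1 kg/m² of water = 1 mm).
Layer 1010–880 hPa: Δp = 130 hPa = 13000 Pa, q̄ = 0.0045 kg/kg → 0.0045 × 13000 / 9.8 = 5.97 mm
Layer 880–590 hPa: Δp = 290 hPa = 29000 Pa, q̄ = 0.0023 kg/kg → 0.0023 × 29000 / 9.8 = 6.81 mm
Layer 590–510 hPa: Δp = 80 hPa = 8000 Pa, q̄ = 0.0014 kg/kg → 0.0014 × 8000 / 9.8 = 1.14 mm
Layer 510–200 hPa: Δp = 310 hPa = 31000 Pa, q̄ = 0.00066 kg/kg → 0.00066 × 31000 / 9.8 = 2.09 mm
PW = 5.97 + 6.81 + 1.14 + 2.09 = 16.01 ≈ 16.0 mm.

PW ≈ 16.0 mm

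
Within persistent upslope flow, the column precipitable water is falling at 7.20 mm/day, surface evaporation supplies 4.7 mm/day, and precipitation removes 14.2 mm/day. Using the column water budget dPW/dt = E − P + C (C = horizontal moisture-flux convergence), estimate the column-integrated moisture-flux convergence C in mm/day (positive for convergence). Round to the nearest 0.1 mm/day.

dPW/dt = -7.20 mm/day.
C = dPW/dt − E + P = (-7.20) − 4.7 + 14.2 = 2.3 mm/day.

C ≈ 2.3 mm/day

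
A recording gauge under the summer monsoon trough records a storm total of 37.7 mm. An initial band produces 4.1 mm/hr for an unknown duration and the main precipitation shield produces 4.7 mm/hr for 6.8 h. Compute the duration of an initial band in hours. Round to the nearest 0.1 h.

Known phases: 4.7 × 6.8 = 31.96 mm.
Remaining depth = 37.7 − 31.96 = 5.74 mm.
Duration = 5.74 / 4.1 = 1.4 h.

duration ≈ 1.4 h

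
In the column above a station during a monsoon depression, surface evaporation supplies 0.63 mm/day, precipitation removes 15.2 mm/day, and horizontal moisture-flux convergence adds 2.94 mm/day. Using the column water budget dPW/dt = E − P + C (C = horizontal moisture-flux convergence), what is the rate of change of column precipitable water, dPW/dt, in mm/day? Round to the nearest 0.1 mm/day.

dPW/dt = E − P + C = 0.63 − 15.2 + (2.94) = -11.6 mm/day.

dPW/dt ≈ -11.6 mm/day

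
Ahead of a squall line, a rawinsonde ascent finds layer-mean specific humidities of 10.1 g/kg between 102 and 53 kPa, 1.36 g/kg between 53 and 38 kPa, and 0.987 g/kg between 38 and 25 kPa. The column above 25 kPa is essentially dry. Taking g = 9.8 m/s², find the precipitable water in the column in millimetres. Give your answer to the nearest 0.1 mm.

Precipitable water is the column-integrated vapour mass per unit area: PW = (1/g) Σ q̄ Δp, with q in kg/kg and Δp in Pa (1 kg/m² of water = 1 mm).
Layer 102–53 kPa: Δp = 490 hPa = 49000 Pa, q̄ = 0.0101 kg/kg → 0.0101 × 49000 / 9.8 = 50.50 mm
Layer 53–38 kPa: Δp = 150 hPa = 15000 Pa, q̄ = 0.00136 kg/kg → 0.00136 × 15000 / 9.8 = 2.08 mm
Layer 38–25 kPa: Δp = 130 hPa = 13000 Pa, q̄ = 0.000987 kg/kg → 0.000987 × 13000 / 9.8 = 1.31 mm
PW = 50.50 + 2.08 + 1.31 = 53.89 ≈ 53.9 mm.

PW ≈ 53.9 mm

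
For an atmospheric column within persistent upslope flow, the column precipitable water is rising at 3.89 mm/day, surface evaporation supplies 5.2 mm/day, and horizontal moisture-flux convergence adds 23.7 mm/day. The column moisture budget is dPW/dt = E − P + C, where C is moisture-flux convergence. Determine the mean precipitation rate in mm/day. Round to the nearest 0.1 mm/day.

P ≈ 25.0 mm/day

dPW/dt = +3.89 mm/day.
P = E + C − dPW/dt = 5.2 + (23.7) − (+3.89) = 25.0 mm/day.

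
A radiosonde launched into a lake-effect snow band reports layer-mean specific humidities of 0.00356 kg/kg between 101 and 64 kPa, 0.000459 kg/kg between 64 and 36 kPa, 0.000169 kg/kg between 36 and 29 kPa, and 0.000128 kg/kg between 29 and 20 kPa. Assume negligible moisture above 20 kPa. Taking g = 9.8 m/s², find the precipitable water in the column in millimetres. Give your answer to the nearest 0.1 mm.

Precipitable water is the column-integrated vapour mass per unit area: PW = (1/g) Σ q̄ Δp, with q in kg/kg and Δp in Pa (1 kg/m² of water = 1 mm).
Layer 101–64 kPa: Δp = 370 hPa = 37000 Pa, q̄ = 0.00356 kg/kg → 0.00356 × 37000 / 9.8 = 13.44 mm
Layer 64–36 kPa: Δp = 280 hPa = 28000 Pa, q̄ = 0.000459 kg/kg → 0.000459 × 28000 / 9.8 = 1.31 mm
Layer 36–29 kPa: Δp = 70 hPa = 7000 Pa, q̄ = 0.000169 kg/kg → 0.000169 × 7000 / 9.8 = 0.12 mm
Layer 29–20 kPa: Δp = 90 hPa = 9000 Pa, q̄ = 0.000128 kg/kg → 0.000128 × 9000 / 9.8 = 0.12 mm
PW = 13.44 + 1.31 + 0.12 + 0.12 = 14.99 ≈ 15.0 mm.

PW ≈ 15.0 mm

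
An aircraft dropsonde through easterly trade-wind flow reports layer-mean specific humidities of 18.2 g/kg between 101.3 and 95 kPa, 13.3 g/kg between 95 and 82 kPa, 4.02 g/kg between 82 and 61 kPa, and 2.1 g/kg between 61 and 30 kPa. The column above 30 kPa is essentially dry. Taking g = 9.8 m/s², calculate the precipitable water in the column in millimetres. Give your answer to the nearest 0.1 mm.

Precipitable water is the column-integrated vapour mass per unit area: PW = (1/g) Σ q̄ Δp, with q in kg/kg and Δp in Pa (1 kg/m² of water = 1 mm).
Layer 101.3–95 kPa: Δp = 63 hPa = 6300 Pa, q̄ = 0.0182 kg/kg → 0.0182 × 6300 / 9.8 = 11.70 mm
Layer 95–82 kPa: Δp = 130 hPa = 13000 Pa, q̄ = 0.0133 kg/kg → 0.0133 × 13000 / 9.8 = 17.64 mm
Layer 82–61 kPa: Δp = 210 hPa = 21000 Pa, q̄ = 0.00402 kg/kg → 0.00402 × 21000 / 9.8 = 8.61 mm
Layer 61–30 kPa: Δp = 310 hPa = 31000 Pa, q̄ = 0.0021 kg/kg → 0.0021 × 31000 / 9.8 = 6.64 mm
PW = 11.70 + 17.64 + 8.61 + 6.64 = 44.59 ≈ 44.6 mm.

PW ≈ 44.6 mm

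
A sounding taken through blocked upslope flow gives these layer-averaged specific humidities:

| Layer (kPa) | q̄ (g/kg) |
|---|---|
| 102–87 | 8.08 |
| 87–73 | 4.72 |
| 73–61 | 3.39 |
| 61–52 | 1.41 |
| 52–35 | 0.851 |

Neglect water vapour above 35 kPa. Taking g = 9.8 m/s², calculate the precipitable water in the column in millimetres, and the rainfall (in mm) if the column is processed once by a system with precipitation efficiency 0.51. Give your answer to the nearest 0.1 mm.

Precipitable water is the column-integrated vapour mass per unit area: PW = (1/g) Σ q̄ Δp, with q in kg/kg and Δp in Pa (1 kg/m² of water = 1 mm).
Layer 102–87 kPa: Δp = 150 hPa = 15000 Pa, q̄ = 0.00808 kg/kg → 0.00808 × 15000 / 9.8 = 12.37 mm
Layer 87–73 kPa: Δp = 140 hPa = 14000 Pa, q̄ = 0.00472 kg/kg → 0.00472 × 14000 / 9.8 = 6.74 mm
Layer 73–61 kPa: Δp = 120 hPa = 12000 Pa, q̄ = 0.00339 kg/kg → 0.00339 × 12000 / 9.8 = 4.15 mm
Layer 61–52 kPa: Δp = 90 hPa = 9000 Pa, q̄ = 0.00141 kg/kg → 0.00141 × 9000 / 9.8 = 1.29 mm
Layer 52–35 kPa: Δp = 170 hPa = 17000 Pa, q̄ = 0.000851 kg/kg → 0.000851 × 17000 / 9.8 = 1.48 mm
PW = 12.37 + 6.74 + 4.15 + 1.29 + 1.48 = 26.03 ≈ 26.0 mm.
Rainfall = ε × PW = 0.51 × 26.0 = 13.3 mm.

PW ≈ 26.0 mm; rainfall ≈ 13.3 mm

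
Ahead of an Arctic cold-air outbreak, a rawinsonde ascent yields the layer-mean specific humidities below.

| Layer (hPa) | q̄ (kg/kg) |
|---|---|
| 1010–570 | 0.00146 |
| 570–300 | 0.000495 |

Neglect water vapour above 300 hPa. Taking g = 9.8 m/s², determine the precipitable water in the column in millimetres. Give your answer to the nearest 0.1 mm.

PW ≈ 7.9 mm

Precipitable water is the column-integrated vapour mass per unit area: PW = (1/g) Σ q̄ Δp, with q in kg/kg and Δp in Pa (1 kg/m² of water = 1 mm).
Layer 1010–570 hPa: Δp = 440 hPa = 44000 Pa, q̄ = 0.00146 kg/kg → 0.00146 × 44000 / 9.8 = 6.56 mm
Layer 570–300 hPa: Δp = 270 hPa = 27000 Pa, q̄ = 0.000495 kg/kg → 0.000495 × 27000 / 9.8 = 1.36 mm
PW = 6.56 + 1.36 = 7.92 ≈ 7.9 mm.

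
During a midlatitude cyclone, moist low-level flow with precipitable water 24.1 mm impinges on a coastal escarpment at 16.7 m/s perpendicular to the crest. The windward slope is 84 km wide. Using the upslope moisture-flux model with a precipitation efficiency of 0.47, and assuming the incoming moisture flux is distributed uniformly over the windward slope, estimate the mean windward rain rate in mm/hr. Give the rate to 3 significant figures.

Incoming column moisture flux per unit ridge length: F = V × PW = 16.7 × 24.1 = 402.47 mm·m/s.
Spread over the 84 km slope with efficiency ε = 0.47: R = ε·F/W = 0.47 × 402.47 / 84000 m = 2.252e-03 mm/s.
R = 2.252e-03 × 3600 = 8.11 mm/hr.

R ≈ 8.11 mm/hr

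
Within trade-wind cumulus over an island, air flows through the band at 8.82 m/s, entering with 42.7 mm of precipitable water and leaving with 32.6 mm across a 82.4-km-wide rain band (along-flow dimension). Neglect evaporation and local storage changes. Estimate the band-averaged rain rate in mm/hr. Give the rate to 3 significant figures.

R ≈ 3.89 mm/hr

Column moisture flux per unit crosswind length is F = V × PW.
Inflow: F_in = 8.82 × 42.7 = 376.614 mm·m/s
Outflow: F_out = 8.82 × 32.6 = 287.532 mm·m/s
Steady-state rate R = (F_in − F_out)/L = (376.614 − 287.532) / 82400 m = 1.081e-03 mm/s.
R = 1.081e-03 × 3600 = 3.89 mm/hr.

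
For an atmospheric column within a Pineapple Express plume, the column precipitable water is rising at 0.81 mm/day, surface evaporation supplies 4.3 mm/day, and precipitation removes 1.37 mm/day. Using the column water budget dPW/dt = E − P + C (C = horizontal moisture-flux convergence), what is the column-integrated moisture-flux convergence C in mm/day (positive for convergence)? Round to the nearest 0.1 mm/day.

dPW/dt = +0.81 mm/day.
C = dPW/dt − E + P = (+0.81) − 4.3 + 1.37 = -2.1 mm/day.

C ≈ -2.1 mm/day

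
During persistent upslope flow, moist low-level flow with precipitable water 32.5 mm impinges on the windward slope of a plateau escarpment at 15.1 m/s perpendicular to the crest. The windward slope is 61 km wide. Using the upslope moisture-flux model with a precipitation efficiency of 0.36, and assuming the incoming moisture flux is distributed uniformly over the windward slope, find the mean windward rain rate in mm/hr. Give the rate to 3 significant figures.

Incoming column moisture flux per unit ridge length: F = V × PW = 15.1 × 32.5 = 490.75 mm·m/s.
Spread over the 61 km slope with efficiency ε = 0.36: R = ε·F/W = 0.36 × 490.75 / 61000 m = 2.896e-03 mm/s.
R = 2.896e-03 × 3600 = 10.4 mm/hr.

R ≈ 10.4 mm/hr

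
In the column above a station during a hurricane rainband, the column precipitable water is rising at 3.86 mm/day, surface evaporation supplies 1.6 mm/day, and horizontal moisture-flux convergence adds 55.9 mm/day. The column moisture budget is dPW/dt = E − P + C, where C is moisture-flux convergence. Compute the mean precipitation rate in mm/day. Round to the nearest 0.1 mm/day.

dPW/dt = +3.86 mm/day.
P = E + C − dPW/dt = 1.6 + (55.9) − (+3.86) = 53.6 mm/day.

P ≈ 53.6 mm/day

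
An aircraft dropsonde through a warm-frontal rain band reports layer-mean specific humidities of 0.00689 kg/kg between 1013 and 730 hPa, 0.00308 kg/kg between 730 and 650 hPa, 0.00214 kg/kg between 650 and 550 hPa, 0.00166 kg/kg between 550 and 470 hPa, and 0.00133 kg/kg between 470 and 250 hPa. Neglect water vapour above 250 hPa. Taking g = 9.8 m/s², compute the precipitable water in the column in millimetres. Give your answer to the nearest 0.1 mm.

PW ≈ 28.9 mm

Precipitable water is the column-integrated vapour mass per unit area: PW = (1/g) Σ q̄ Δp, with q in kg/kg and Δp in Pa (1 kg/m² of water = 1 mm).
Layer 1013–730 hPa: Δp = 283 hPa = 28300 Pa, q̄ = 0.00689 kg/kg → 0.00689 × 28300 / 9.8 = 19.90 mm
Layer 730–650 hPa: Δp = 80 hPa = 8000 Pa, q̄ = 0.00308 kg/kg → 0.00308 × 8000 / 9.8 = 2.51 mm
Layer 650–550 hPa: Δp = 100 hPa = 10000 Pa, q̄ = 0.00214 kg/kg → 0.00214 × 10000 / 9.8 = 2.18 mm
Layer 550–470 hPa: Δp = 80 hPa = 8000 Pa, q̄ = 0.00166 kg/kg → 0.00166 × 8000 / 9.8 = 1.36 mm
Layer 470–250 hPa: Δp = 220 hPa = 22000 Pa, q̄ = 0.00133 kg/kg → 0.00133 × 22000 / 9.8 = 2.99 mm
PW = 19.90 + 2.51 + 2.18 + 1.36 + 2.99 = 28.94 ≈ 28.9 mm.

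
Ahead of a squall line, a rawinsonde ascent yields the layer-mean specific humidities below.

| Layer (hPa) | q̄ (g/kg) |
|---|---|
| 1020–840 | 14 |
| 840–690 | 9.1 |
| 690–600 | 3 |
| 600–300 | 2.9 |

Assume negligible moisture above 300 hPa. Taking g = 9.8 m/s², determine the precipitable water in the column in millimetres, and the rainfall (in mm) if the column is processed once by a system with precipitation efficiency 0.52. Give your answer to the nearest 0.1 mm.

Precipitable water is the column-integrated vapour mass per unit area: PW = (1/g) Σ q̄ Δp, with q in kg/kg and Δp in Pa (1 kg/m² of water = 1 mm).
Layer 1020–840 hPa: Δp = 180 hPa = 18000 Pa, q̄ = 0.014 kg/kg → 0.014 × 18000 / 9.8 = 25.71 mm
Layer 840–690 hPa: Δp = 150 hPa = 15000 Pa, q̄ = 0.0091 kg/kg → 0.0091 × 15000 / 9.8 = 13.93 mm
Layer 690–600 hPa: Δp = 90 hPa = 9000 Pa, q̄ = 0.003 kg/kg → 0.003 × 9000 / 9.8 = 2.76 mm
Layer 600–300 hPa: Δp = 300 hPa = 30000 Pa, q̄ = 0.0029 kg/kg → 0.0029 × 30000 / 9.8 = 8.88 mm
PW = 25.71 + 13.93 + 2.76 + 8.88 = 51.28 ≈ 51.3 mm.
Rainfall = ε × PW = 0.52 × 51.3 = 26.7 mm.

PW ≈ 51.3 mm; rainfall ≈ 26.7 mm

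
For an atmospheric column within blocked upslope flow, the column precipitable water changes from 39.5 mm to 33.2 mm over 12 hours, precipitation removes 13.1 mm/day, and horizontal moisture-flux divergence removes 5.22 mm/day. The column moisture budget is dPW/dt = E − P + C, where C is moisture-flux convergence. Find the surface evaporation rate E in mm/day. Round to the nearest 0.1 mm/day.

E ≈ 5.7 mm/day

dPW/dt = (33.2 − 39.5) mm / (12/24 day) = -12.600 mm/day.
E = dPW/dt + P − C = (-12.600) + 13.1 − (-5.22) = 5.7 mm/day.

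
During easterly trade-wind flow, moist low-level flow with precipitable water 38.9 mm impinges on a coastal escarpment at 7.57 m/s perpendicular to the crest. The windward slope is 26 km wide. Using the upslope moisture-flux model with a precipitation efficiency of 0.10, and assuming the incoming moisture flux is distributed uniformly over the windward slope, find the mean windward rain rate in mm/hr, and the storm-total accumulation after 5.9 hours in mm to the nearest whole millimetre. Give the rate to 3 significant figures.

Incoming column moisture flux per unit ridge length: F = V × PW = 7.57 × 38.9 = 294.473 mm·m/s.
Spread over the 26 km slope with efficiency ε = 0.10: R = ε·F/W = 0.10 × 294.473 / 26000 m = 1.133e-03 mm/s.
R = 1.133e-03 × 3600 = 4.08 mm/hr.
Over 5.9 h: total = 4.08 × 5.9 = 24.072 ≈ 24 mm.

R ≈ 4.08 mm/hr; total ≈ 24 mm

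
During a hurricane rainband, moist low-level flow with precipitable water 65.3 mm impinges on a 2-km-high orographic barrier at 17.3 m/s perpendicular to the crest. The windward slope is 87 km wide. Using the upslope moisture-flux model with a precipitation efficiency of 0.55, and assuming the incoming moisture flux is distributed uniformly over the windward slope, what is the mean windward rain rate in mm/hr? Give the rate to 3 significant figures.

Incoming column moisture flux per unit ridge length: F = V × PW = 17.3 × 65.3 = 1129.69 mm·m/s.
Spread over the 87 km slope with efficiency ε = 0.55: R = ε·F/W = 0.55 × 1129.69 / 87000 m = 7.142e-03 mm/s.
R = 7.142e-03 × 3600 = 25.7 mm/hr.

R ≈ 25.7 mm/hr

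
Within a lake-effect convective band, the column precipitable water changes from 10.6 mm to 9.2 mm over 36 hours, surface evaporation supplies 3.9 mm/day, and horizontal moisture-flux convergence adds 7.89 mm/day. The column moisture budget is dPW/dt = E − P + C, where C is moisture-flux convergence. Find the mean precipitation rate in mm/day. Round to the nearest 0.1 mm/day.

P ≈ 12.7 mm/day

dPW/dt = (9.2 − 10.6) mm / (36/24 day) = -0.933 mm/day.
P = E + C − dPW/dt = 3.9 + (7.89) − (-0.933) = 12.7 mm/day.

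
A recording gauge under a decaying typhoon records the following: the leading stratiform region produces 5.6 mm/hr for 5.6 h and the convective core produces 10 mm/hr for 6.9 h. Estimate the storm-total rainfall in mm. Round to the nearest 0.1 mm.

total ≈ 100.4 mm

Total = Σ Rᵢ Δtᵢ = 5.6 × 5.6 + 10 × 6.9
      = 31.36 + 69 = 100.4 mm.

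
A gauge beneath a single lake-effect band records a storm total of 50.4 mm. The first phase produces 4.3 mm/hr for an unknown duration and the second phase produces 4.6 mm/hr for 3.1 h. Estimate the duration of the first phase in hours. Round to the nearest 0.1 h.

duration ≈ 8.4 h

Known phases: 4.6 × 3.1 = 14.26 mm.
Remaining depth = 50.4 − 14.26 = 36.14 mm.
Duration = 36.14 / 4.3 = 8.4 h.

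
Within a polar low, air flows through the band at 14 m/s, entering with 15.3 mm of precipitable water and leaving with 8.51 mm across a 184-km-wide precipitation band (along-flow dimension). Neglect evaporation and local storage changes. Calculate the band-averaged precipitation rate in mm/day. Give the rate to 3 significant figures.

R ≈ 44.6 mm/day

Column moisture flux per unit crosswind length is F = V × PW.
Inflow: F_in = 14 × 15.3 = 214.2 mm·m/s
Outflow: F_out = 14 × 8.51 = 119.14 mm·m/s
Steady-state rate R = (F_in − F_out)/L = (214.2 − 119.14) / 184000 m = 5.166e-04 mm/s.
R = 5.166e-04 × 3600 × 24 = 44.6 mm/day.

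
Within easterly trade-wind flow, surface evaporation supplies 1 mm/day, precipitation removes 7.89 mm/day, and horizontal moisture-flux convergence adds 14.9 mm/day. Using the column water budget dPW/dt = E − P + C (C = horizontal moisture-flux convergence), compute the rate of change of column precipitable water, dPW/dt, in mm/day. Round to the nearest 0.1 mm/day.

dPW/dt = E − P + C = 1 − 7.89 + (14.9) = 8.0 mm/day.

dPW/dt ≈ 8.0 mm/day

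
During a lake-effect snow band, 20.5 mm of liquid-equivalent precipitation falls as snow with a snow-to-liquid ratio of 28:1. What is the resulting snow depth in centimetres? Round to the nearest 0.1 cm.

snow depth ≈ 57.4 cm

Snow depth = liquid × ratio = 20.5 mm × 28 = 574 mm = 57.4 cm.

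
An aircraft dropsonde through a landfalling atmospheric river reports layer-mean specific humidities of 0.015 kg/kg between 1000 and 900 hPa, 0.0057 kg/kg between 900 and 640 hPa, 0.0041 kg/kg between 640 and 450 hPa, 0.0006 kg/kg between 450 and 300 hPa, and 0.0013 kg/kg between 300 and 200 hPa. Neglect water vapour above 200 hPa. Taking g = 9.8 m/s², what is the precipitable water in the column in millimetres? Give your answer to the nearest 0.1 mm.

Precipitable water is the column-integrated vapour mass per unit area: PW = (1/g) Σ q̄ Δp, with q in kg/kg and Δp in Pa (1 kg/m² of water = 1 mm).
Layer 1000–900 hPa: Δp = 100 hPa = 10000 Pa, q̄ = 0.015 kg/kg → 0.015 × 10000 / 9.8 = 15.31 mm
Layer 900–640 hPa: Δp = 260 hPa = 26000 Pa, q̄ = 0.0057 kg/kg → 0.0057 × 26000 / 9.8 = 15.12 mm
Layer 640–450 hPa: Δp = 190 hPa = 19000 Pa, q̄ = 0.0041 kg/kg → 0.0041 × 19000 / 9.8 = 7.95 mm
Layer 450–300 hPa: Δp = 150 hPa = 15000 Pa, q̄ = 0.0006 kg/kg → 0.0006 × 15000 / 9.8 = 0.92 mm
Layer 300–200 hPa: Δp = 100 hPa = 10000 Pa, q̄ = 0.0013 kg/kg → 0.0013 × 10000 / 9.8 = 1.33 mm
PW = 15.31 + 15.12 + 7.95 + 0.92 + 1.33 = 40.63 ≈ 40.6 mm.

PW ≈ 40.6 mm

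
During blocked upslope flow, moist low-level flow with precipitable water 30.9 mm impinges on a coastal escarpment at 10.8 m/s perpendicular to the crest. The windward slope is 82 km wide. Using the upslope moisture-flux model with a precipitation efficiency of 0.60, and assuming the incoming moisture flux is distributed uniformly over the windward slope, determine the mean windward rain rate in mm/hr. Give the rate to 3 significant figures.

R ≈ 8.79 mm/hr

Incoming column moisture flux per unit ridge length: F = V × PW = 10.8 × 30.9 = 333.72 mm·m/s.
Spread over the 82 km slope with efficiency ε = 0.60: R = ε·F/W = 0.60 × 333.72 / 82000 m = 2.442e-03 mm/s.
R = 2.442e-03 × 3600 = 8.79 mm/hr.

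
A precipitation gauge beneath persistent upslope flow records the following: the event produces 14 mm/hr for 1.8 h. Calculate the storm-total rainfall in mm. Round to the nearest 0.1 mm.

Total = Σ Rᵢ Δtᵢ = 14 × 1.8
      = 25.2 = 25.2 mm.

total ≈ 25.2 mm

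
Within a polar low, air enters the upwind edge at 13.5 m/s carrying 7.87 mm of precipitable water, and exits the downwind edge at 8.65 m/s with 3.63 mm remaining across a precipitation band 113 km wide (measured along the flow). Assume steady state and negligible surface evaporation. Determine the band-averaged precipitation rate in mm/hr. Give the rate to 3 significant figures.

R ≈ 2.38 mm/hr

Column moisture flux per unit crosswind length is F = V × PW.
Inflow: F_in = 13.5 × 7.87 = 106.245 mm·m/s
Outflow: F_out = 8.65 × 3.63 = 31.3995 mm·m/s
Steady-state rate R = (F_in − F_out)/L = (106.245 − 31.3995) / 113000 m = 6.623e-04 mm/s.
R = 6.623e-04 × 3600 = 2.38 mm/hr.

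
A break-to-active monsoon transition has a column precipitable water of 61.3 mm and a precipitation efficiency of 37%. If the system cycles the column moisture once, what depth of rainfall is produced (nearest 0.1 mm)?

rainfall ≈ 22.7 mm

Rainfall = ε × PW = 0.37 × 61.3 = 22.7 mm.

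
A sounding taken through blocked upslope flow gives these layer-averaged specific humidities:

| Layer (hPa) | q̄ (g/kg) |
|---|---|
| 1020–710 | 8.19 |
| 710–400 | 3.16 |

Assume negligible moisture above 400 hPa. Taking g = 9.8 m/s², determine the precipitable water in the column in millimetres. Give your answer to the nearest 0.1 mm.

PW ≈ 35.9 mm

Precipitable water is the column-integrated vapour mass per unit area: PW = (1/g) Σ q̄ Δp, with q in kg/kg and Δp in Pa (1 kg/m² of water = 1 mm).
Layer 1020–710 hPa: Δp = 310 hPa = 31000 Pa, q̄ = 0.00819 kg/kg → 0.00819 × 31000 / 9.8 = 25.91 mm
Layer 710–400 hPa: Δp = 310 hPa = 31000 Pa, q̄ = 0.00316 kg/kg → 0.00316 × 31000 / 9.8 = 10.00 mm
PW = 25.91 + 10.00 = 35.91 ≈ 35.9 mm.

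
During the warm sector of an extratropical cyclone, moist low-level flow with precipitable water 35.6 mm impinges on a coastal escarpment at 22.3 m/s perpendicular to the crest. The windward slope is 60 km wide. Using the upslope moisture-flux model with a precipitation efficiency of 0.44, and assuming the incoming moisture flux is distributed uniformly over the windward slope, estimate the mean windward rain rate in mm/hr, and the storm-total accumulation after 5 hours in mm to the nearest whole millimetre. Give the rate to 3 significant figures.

R ≈ 21.0 mm/hr; total ≈ 105 mm

Incoming column moisture flux per unit ridge length: F = V × PW = 22.3 × 35.6 = 793.88 mm·m/s.
Spread over the 60 km slope with efficiency ε = 0.44: R = ε·F/W = 0.44 × 793.88 / 60000 m = 5.822e-03 mm/s.
R = 5.822e-03 × 3600 = 21.0 mm/hr.
Over 5 h: total = 21.0 × 5 = 105 mm.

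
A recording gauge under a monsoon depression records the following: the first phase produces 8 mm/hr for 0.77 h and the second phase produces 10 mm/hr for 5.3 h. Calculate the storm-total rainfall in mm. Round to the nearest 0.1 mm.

total ≈ 59.2 mm

Total = Σ Rᵢ Δtᵢ = 8 × 0.77 + 10 × 5.3
      = 6.16 + 53 = 59.2 mm.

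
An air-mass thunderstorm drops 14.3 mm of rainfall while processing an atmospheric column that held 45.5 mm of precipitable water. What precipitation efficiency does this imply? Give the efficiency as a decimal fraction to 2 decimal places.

ε = rainfall / PW = 14.3 / 45.5 = 0.31.

ε ≈ 0.31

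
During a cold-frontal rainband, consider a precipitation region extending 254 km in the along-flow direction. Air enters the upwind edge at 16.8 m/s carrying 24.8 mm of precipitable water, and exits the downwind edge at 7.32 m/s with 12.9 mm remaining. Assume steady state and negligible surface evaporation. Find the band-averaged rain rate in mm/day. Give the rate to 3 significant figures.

R ≈ 110 mm/day

Column moisture flux per unit crosswind length is F = V × PW.
Inflow: F_in = 16.8 × 24.8 = 416.64 mm·m/s
Outflow: F_out = 7.32 × 12.9 = 94.428 mm·m/s
Steady-state rate R = (F_in − F_out)/L = (416.64 − 94.428) / 254000 m = 1.269e-03 mm/s.
R = 1.269e-03 × 3600 × 24 = 110 mm/day.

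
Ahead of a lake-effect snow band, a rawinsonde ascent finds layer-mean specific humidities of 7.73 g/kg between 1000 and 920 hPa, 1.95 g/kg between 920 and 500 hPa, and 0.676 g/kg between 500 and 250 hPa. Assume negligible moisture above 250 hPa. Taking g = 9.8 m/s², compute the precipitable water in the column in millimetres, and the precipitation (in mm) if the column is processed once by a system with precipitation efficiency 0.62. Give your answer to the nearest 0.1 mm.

Precipitable water is the column-integrated vapour mass per unit area: PW = (1/g) Σ q̄ Δp, with q in kg/kg and Δp in Pa (1 kg/m² of water = 1 mm).
Layer 1000–920 hPa: Δp = 80 hPa = 8000 Pa, q̄ = 0.00773 kg/kg → 0.00773 × 8000 / 9.8 = 6.31 mm
Layer 920–500 hPa: Δp = 420 hPa = 42000 Pa, q̄ = 0.00195 kg/kg → 0.00195 × 42000 / 9.8 = 8.36 mm
Layer 500–250 hPa: Δp = 250 hPa = 25000 Pa, q̄ = 0.000676 kg/kg → 0.000676 × 25000 / 9.8 = 1.72 mm
PW = 6.31 + 8.36 + 1.72 = 16.39 ≈ 16.4 mm.
Precipitation = ε × PW = 0.62 × 16.4 = 10.2 mm.

PW ≈ 16.4 mm; precipitation ≈ 10.2 mm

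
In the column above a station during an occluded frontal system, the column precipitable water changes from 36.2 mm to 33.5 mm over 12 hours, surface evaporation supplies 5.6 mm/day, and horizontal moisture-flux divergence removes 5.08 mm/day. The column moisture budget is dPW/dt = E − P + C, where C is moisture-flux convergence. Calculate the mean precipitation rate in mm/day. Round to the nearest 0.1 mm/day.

dPW/dt = (33.5 − 36.2) mm / (12/24 day) = -5.400 mm/day.
P = E + C − dPW/dt = 5.6 + (-5.08) − (-5.400) = 5.9 mm/day.

P ≈ 5.9 mm/day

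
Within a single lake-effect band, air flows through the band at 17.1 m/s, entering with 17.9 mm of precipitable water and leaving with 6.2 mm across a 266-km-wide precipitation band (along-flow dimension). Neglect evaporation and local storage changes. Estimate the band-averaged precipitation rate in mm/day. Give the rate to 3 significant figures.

R ≈ 65.0 mm/day

Column moisture flux per unit crosswind length is F = V × PW.
Inflow: F_in = 17.1 × 17.9 = 306.09 mm·m/s
Outflow: F_out = 17.1 × 6.2 = 106.02 mm·m/s
Steady-state rate R = (F_in − F_out)/L = (306.09 − 106.02) / 266000 m = 7.521e-04 mm/s.
R = 7.521e-04 × 3600 × 24 = 65.0 mm/day.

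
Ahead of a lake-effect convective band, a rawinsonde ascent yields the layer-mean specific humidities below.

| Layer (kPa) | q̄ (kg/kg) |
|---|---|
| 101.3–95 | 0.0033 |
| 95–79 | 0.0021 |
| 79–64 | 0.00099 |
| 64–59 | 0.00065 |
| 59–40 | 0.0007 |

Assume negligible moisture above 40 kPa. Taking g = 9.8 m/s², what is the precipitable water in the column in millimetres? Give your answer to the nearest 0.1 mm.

PW ≈ 8.8 mm

Precipitable water is the column-integrated vapour mass per unit area: PW = (1/g) Σ q̄ Δp, with q in kg/kg and Δp in Pa (1 kg/m² of water = 1 mm).
Layer 101.3–95 kPa: Δp = 63 hPa = 6300 Pa, q̄ = 0.0033 kg/kg → 0.0033 × 6300 / 9.8 = 2.12 mm
Layer 95–79 kPa: Δp = 160 hPa = 16000 Pa, q̄ = 0.0021 kg/kg → 0.0021 × 16000 / 9.8 = 3.43 mm
Layer 79–64 kPa: Δp = 150 hPa = 15000 Pa, q̄ = 0.00099 kg/kg → 0.00099 × 15000 / 9.8 = 1.52 mm
Layer 64–59 kPa: Δp = 50 hPa = 5000 Pa, q̄ = 0.00065 kg/kg → 0.00065 × 5000 / 9.8 = 0.33 mm
Layer 59–40 kPa: Δp = 190 hPa = 19000 Pa, q̄ = 0.0007 kg/kg → 0.0007 × 19000 / 9.8 = 1.36 mm
PW = 2.12 + 3.43 + 1.52 + 0.33 + 1.36 = 8.76 ≈ 8.8 mm.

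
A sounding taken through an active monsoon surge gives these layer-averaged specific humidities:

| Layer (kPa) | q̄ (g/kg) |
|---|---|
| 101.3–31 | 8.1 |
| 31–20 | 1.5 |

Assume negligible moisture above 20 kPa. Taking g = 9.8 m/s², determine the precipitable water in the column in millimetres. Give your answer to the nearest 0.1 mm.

PW ≈ 59.8 mm

Precipitable water is the column-integrated vapour mass per unit area: PW = (1/g) Σ q̄ Δp, with q in kg/kg and Δp in Pa (1 kg/m² of water = 1 mm).
Layer 101.3–31 kPa: Δp = 703 hPa = 70300 Pa, q̄ = 0.0081 kg/kg → 0.0081 × 70300 / 9.8 = 58.11 mm
Layer 31–20 kPa: Δp = 110 hPa = 11000 Pa, q̄ = 0.0015 kg/kg → 0.0015 × 11000 / 9.8 = 1.68 mm
PW = 58.11 + 1.68 = 59.79 ≈ 59.8 mm.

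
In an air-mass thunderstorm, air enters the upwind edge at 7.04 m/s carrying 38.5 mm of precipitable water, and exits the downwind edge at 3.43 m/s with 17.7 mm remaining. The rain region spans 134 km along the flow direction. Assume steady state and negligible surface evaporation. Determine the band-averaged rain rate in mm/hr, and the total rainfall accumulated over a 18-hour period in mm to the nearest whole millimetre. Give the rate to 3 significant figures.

Column moisture flux per unit crosswind length is F = V × PW.
Inflow: F_in = 7.04 × 38.5 = 271.04 mm·m/s
Outflow: F_out = 3.43 × 17.7 = 60.711 mm·m/s
Steady-state rate R = (F_in − F_out)/L = (271.04 − 60.711) / 134000 m = 1.570e-03 mm/s.
R = 1.570e-03 × 3600 = 5.65 mm/hr.
Over 18 h: total = 5.65 × 18 = 101.7 ≈ 102 mm.

R ≈ 5.65 mm/hr; total ≈ 102 mm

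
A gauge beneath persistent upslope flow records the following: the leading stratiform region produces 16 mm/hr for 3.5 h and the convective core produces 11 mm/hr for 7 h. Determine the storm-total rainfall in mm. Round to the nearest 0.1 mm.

Total = Σ Rᵢ Δtᵢ = 16 × 3.5 + 11 × 7
      = 56 + 77 = 133.0 mm.

total ≈ 133.0 mm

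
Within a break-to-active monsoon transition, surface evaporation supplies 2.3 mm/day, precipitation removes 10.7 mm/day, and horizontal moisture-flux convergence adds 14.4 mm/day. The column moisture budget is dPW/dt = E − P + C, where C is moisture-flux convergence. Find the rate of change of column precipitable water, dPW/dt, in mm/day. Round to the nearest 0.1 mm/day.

dPW/dt ≈ 6.0 mm/day

dPW/dt = E − P + C = 2.3 − 10.7 + (14.4) = 6.0 mm/day.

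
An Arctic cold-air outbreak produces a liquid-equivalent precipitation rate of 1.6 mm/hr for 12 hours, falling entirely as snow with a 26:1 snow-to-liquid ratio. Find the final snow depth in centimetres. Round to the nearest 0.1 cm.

Liquid-equivalent depth = 1.6 × 12 = 19.2 mm.
Snow depth = 19.2 mm × 26 = 499.2 mm = 49.9 cm.

snow depth ≈ 49.9 cm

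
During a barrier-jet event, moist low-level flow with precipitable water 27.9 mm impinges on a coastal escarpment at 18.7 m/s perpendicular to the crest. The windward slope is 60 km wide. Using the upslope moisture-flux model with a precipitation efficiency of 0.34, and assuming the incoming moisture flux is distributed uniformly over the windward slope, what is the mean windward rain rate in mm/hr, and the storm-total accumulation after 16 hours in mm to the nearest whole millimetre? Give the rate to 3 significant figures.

Incoming column moisture flux per unit ridge length: F = V × PW = 18.7 × 27.9 = 521.73 mm·m/s.
Spread over the 60 km slope with efficiency ε = 0.34: R = ε·F/W = 0.34 × 521.73 / 60000 m = 2.956e-03 mm/s.
R = 2.956e-03 × 3600 = 10.6 mm/hr.
Over 16 h: total = 10.6 × 16 = 169.6 ≈ 170 mm.

R ≈ 10.6 mm/hr; total ≈ 170 mm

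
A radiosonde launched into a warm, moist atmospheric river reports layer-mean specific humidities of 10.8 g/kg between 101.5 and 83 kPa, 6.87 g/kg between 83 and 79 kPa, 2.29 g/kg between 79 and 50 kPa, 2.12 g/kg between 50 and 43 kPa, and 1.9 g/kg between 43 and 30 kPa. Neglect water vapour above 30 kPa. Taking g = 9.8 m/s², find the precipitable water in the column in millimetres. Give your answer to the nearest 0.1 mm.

PW ≈ 34.0 mm

Precipitable water is the column-integrated vapour mass per unit area: PW = (1/g) Σ q̄ Δp, with q in kg/kg and Δp in Pa (1 kg/m² of water = 1 mm).
Layer 101.5–83 kPa: Δp = 185 hPa = 18500 Pa, q̄ = 0.0108 kg/kg → 0.0108 × 18500 / 9.8 = 20.39 mm
Layer 83–79 kPa: Δp = 40 hPa = 4000 Pa, q̄ = 0.00687 kg/kg → 0.00687 × 4000 / 9.8 = 2.80 mm
Layer 79–50 kPa: Δp = 290 hPa = 29000 Pa, q̄ = 0.00229 kg/kg → 0.00229 × 29000 / 9.8 = 6.78 mm
Layer 50–43 kPa: Δp = 70 hPa = 7000 Pa, q̄ = 0.00212 kg/kg → 0.00212 × 7000 / 9.8 = 1.51 mm
Layer 43–30 kPa: Δp = 130 hPa = 13000 Pa, q̄ = 0.0019 kg/kg → 0.0019 × 13000 / 9.8 = 2.52 mm
PW = 20.39 + 2.80 + 6.78 + 1.51 + 2.52 = 34.00 ≈ 34.0 mm.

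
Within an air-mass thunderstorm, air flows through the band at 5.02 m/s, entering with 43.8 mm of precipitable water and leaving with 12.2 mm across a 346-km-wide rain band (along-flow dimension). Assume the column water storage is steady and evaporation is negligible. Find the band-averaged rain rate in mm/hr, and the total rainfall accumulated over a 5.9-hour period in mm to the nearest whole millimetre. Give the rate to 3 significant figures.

Column moisture flux per unit crosswind length is F = V × PW.
Inflow: F_in = 5.02 × 43.8 = 219.876 mm·m/s
Outflow: F_out = 5.02 × 12.2 = 61.244 mm·m/s
Steady-state rate R = (F_in − F_out)/L = (219.876 − 61.244) / 346000 m = 4.585e-04 mm/s.
R = 4.585e-04 × 3600 = 1.65 mm/hr.
Over 5.9 h: total = 1.65 × 5.9 = 9.735 ≈ 10 mm.

R ≈ 1.65 mm/hr; total ≈ 10 mm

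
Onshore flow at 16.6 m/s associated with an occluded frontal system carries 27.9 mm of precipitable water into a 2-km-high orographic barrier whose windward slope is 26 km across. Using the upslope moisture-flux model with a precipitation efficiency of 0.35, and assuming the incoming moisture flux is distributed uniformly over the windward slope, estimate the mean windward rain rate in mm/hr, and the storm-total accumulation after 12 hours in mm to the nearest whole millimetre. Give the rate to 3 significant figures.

R ≈ 22.4 mm/hr; total ≈ 269 mm

Incoming column moisture flux per unit ridge length: F = V × PW = 16.6 × 27.9 = 463.14 mm·m/s.
Spread over the 26 km slope with efficiency ε = 0.35: R = ε·F/W = 0.35 × 463.14 / 26000 m = 6.235e-03 mm/s.
R = 6.235e-03 × 3600 = 22.4 mm/hr.
Over 12 h: total = 22.4 × 12 = 268.8 ≈ 269 mm.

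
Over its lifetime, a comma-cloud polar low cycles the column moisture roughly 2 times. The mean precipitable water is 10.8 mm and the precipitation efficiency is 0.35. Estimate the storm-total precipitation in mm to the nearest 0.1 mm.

Each cycle deposits ε × PW = 0.35 × 10.8 = 3.78 mm.
Over 2 cycles: 2 × 3.78 = 7.6 mm.

precipitation ≈ 7.6 mm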